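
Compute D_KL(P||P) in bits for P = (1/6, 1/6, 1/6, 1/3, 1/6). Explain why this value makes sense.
0.0000 bits

KL divergence satisfies the Gibbs inequality: D_KL(P||Q) ≥ 0 for all distributions P, Q.

D_KL(P||Q) = Σ p(x) log(p(x)/q(x))
Each term is p(x) × log_2(p(x)/p(x)) = p(x) × log_2(1) = 0, so the sum is 0.
D_KL(P||Q) = 0.0000 bits

When P = Q, the KL divergence is exactly 0, as there is no 'divergence' between identical distributions.

This non-negativity is a fundamental property: relative entropy cannot be negative because it measures how different Q is from P.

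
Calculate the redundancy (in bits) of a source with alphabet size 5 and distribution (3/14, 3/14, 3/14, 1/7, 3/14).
0.0160 bits

Redundancy measures how far a source is from maximum entropy:
R = H_max - H(X)

Maximum entropy for 5 symbols: H_max = log_2(5) = 2.3219 bits
Actual entropy: H(X) = 2.3060 bits
Redundancy: R = 2.3219 - 2.3060 = 0.0160 bits

This redundancy represents potential for compression: the source could be compressed by 0.0160 bits per symbol.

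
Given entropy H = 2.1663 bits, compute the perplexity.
4.4887

Perplexity is 2^H (or exp(H) for natural log).

H = 2.1663 bits
Perplexity = 2^2.1663 = 4.4887

Interpretation: The model's uncertainty is equivalent to choosing uniformly among 4.5 options.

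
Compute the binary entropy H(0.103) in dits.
0.1440 dits

The binary entropy function is:
H(p) = -p log(p) - (1-p) log(1-p)

H(0.103) = -0.103 × log_10(0.103) - 0.897 × log_10(0.897)
H(0.103) = 0.1440 dits

Note: Binary entropy is maximized at p=0.5 (H=1 bit) and minimized at p=0 or p=1 (H=0).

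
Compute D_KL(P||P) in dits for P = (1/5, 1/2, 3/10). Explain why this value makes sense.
0.0000 dits

KL divergence satisfies the Gibbs inequality: D_KL(P||Q) ≥ 0 for all distributions P, Q.

D_KL(P||Q) = Σ p(x) log(p(x)/q(x))
Each term is p(x) × log_10(p(x)/p(x)) = p(x) × log_10(1) = 0, so the sum is 0.
D_KL(P||Q) = 0.0000 dits

When P = Q, the KL divergence is exactly 0, as there is no 'divergence' between identical distributions.

This non-negativity is a fundamental property: relative entropy cannot be negative because it measures how different Q is from P.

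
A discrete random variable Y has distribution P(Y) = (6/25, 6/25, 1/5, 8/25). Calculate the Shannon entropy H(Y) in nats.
1.3715 nats

Shannon entropy is H(X) = -Σ p(x) log p(x).

For P = (6/25, 6/25, 1/5, 8/25):
H = -6/25 × log_e(6/25) -6/25 × log_e(6/25) -1/5 × log_e(1/5) -8/25 × log_e(8/25)
H = 1.3715 nats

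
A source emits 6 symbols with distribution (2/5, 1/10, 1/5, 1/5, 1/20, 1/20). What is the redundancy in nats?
0.2516 nats

Redundancy measures how far a source is from maximum entropy:
R = H_max - H(X)

Maximum entropy for 6 symbols: H_max = log_e(6) = 1.7918 nats
Actual entropy: H(X) = 1.5401 nats
Redundancy: R = 1.7918 - 1.5401 = 0.2516 nats

This redundancy represents potential for compression: the source could be compressed by 0.2516 nats per symbol.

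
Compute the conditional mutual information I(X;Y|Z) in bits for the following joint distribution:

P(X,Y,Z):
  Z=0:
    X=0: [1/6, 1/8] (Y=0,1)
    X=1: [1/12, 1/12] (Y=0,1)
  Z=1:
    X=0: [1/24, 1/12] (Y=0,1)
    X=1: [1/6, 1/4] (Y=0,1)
0.0029 bits

Conditional mutual information: I(X;Y|Z) = H(X|Z) + H(Y|Z) - H(X,Y|Z)

H(Z) = 0.9950
H(X,Z) = 1.8506 → H(X|Z) = 0.8556
H(Y,Z) = 1.9713 → H(Y|Z) = 0.9763
H(X,Y,Z) = 2.8239 → H(X,Y|Z) = 1.8290

I(X;Y|Z) = 0.8556 + 0.9763 - 1.8290 = 0.0029 bits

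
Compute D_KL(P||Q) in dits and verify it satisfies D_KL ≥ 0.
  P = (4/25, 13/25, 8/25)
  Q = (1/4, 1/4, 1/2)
0.0724 dits

KL divergence satisfies the Gibbs inequality: D_KL(P||Q) ≥ 0 for all distributions P, Q.

D_KL(P||Q) = Σ p(x) log(p(x)/q(x))
Term by term:
  x=0: 4/25 × log_10[(4/25)/(1/4)] = -0.0310
  x=1: 13/25 × log_10[(13/25)/(1/4)] = 0.1654
  x=2: 8/25 × log_10[(8/25)/(1/2)] = -0.0620
D_KL(P||Q) = 0.0724 dits

D_KL(P||Q) = 0.0724 ≥ 0 ✓

This non-negativity is a fundamental property: relative entropy cannot be negative because it measures how different Q is from P.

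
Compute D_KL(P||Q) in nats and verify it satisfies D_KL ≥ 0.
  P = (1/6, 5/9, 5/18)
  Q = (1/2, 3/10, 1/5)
0.2505 nats

KL divergence satisfies the Gibbs inequality: D_KL(P||Q) ≥ 0 for all distributions P, Q.

D_KL(P||Q) = Σ p(x) log(p(x)/q(x))
Term by term:
  x=0: 1/6 × log_e[(1/6)/(1/2)] = -0.1831
  x=1: 5/9 × log_e[(5/9)/(3/10)] = 0.3423
  x=2: 5/18 × log_e[(5/18)/(1/5)] = 0.0913
D_KL(P||Q) = 0.2505 nats

D_KL(P||Q) = 0.2505 ≥ 0 ✓

This non-negativity is a fundamental property: relative entropy cannot be negative because it measures how different Q is from P.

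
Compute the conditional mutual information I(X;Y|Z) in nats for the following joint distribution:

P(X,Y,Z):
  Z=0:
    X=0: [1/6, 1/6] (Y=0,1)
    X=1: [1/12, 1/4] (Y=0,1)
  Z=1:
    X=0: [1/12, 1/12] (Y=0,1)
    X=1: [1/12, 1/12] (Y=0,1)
0.0225 nats

Conditional mutual information: I(X;Y|Z) = H(X|Z) + H(Y|Z) - H(X,Y|Z)

H(Z) = 0.6365
H(X,Z) = 1.3297 → H(X|Z) = 0.6931
H(Y,Z) = 1.3086 → H(Y|Z) = 0.6721
H(X,Y,Z) = 1.9792 → H(X,Y|Z) = 1.3427

I(X;Y|Z) = 0.6931 + 0.6721 - 1.3427 = 0.0225 nats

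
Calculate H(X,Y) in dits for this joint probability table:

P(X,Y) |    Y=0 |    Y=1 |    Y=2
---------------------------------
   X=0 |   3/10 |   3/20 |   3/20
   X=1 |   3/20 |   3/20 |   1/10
0.7512 dits

Joint entropy is H(X,Y) = -Σ_{x,y} p(x,y) log p(x,y).

Summing over all non-zero entries:
H(X,Y) = -[3/10·log_10(3/10) + 3/20·log_10(3/20) + 3/20·log_10(3/20) + 3/20·log_10(3/20) + 3/20·log_10(3/20) + 1/10·log_10(1/10)]
H(X,Y) = 0.7512 dits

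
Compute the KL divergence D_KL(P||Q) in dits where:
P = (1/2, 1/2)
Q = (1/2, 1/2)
0.0000 dits

KL divergence: D_KL(P||Q) = Σ p(x) log(p(x)/q(x))

Computing term by term:
  x=0: 1/2 × log_10[(1/2)/(1/2)] = 1/2 × 0.0000 = 0.0000
  x=1: 1/2 × log_10[(1/2)/(1/2)] = 1/2 × 0.0000 = 0.0000

D_KL(P||Q) = 0.0000 dits

Note: KL divergence is always non-negative and equals 0 iff P = Q.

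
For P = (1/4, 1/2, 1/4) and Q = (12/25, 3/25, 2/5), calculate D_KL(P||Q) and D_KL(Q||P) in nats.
D_KL(P||Q) = 0.4330, D_KL(Q||P) = 0.3299

KL divergence is not symmetric: D_KL(P||Q) ≠ D_KL(Q||P) in general.

D_KL(P||Q) = 0.4330 nats
D_KL(Q||P) = 0.3299 nats

No, they are not equal!

This asymmetry is why KL divergence is not a true distance metric.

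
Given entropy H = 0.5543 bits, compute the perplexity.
1.4685

Perplexity is 2^H (or exp(H) for natural log).

H = 0.5543 bits
Perplexity = 2^0.5543 = 1.4685

Interpretation: The model's uncertainty is equivalent to choosing uniformly among 1.5 options.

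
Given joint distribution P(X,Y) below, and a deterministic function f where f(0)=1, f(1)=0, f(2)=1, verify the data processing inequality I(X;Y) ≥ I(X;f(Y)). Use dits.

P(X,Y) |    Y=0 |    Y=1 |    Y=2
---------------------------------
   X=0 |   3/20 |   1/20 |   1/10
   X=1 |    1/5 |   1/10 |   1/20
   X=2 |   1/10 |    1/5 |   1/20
I(X;Y) = 0.0331, I(X;f(Y)) = 0.0277, inequality holds: 0.0331 ≥ 0.0277

Data Processing Inequality: For any Markov chain X → Y → Z, we have I(X;Y) ≥ I(X;Z).

Here Z = f(Y) is a deterministic function of Y, forming X → Y → Z.

Original I(X;Y) = 0.0331 dits

After applying f:
P(X,Z) where Z=f(Y):
- P(X,Z=0) = P(X,Y=1)
- P(X,Z=1) = P(X,Y=0) + P(X,Y=2)

I(X;Z) = I(X;f(Y)) = 0.0277 dits

Verification: 0.0331 ≥ 0.0277 ✓

Information cannot be created by processing; the function f can only lose information about X.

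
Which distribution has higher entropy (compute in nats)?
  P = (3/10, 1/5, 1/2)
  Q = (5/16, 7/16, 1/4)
Q

Computing entropies in nats:
H(P) = 1.0297
H(Q) = 1.0717

Distribution Q has higher entropy.

Intuition: The distribution closer to uniform (more spread out) has higher entropy.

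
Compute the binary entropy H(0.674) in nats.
0.6313 nats

The binary entropy function is:
H(p) = -p log(p) - (1-p) log(1-p)

H(0.674) = -0.674 × log_e(0.674) - 0.326 × log_e(0.326)
H(0.674) = 0.6313 nats

Note: Binary entropy is maximized at p=0.5 (H=1 bit) and minimized at p=0 or p=1 (H=0).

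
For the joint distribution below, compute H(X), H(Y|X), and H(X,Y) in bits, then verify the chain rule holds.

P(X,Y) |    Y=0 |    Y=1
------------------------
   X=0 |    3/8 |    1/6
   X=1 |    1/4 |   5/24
H(X,Y) = 1.9329, H(X) = 0.9950, H(Y|X) = 0.9379 (all in bits)

Chain rule: H(X,Y) = H(X) + H(Y|X)

Left side — joint entropy directly:
H(X,Y) = -Σ p(x,y) log p(x,y) = 1.9329 bits

Right side — compute H(Y|X) from the conditional distributions:
P(X) = (13/24, 11/24), so H(X) = 0.9950 bits
H(Y|X) = Σ_x P(X=x) · H(Y|X=x):
  P(Y|X=0) = (9/13, 4/13), H(Y|X=0) = 0.8905, weight P(X=0) = 13/24
  P(Y|X=1) = (6/11, 5/11), H(Y|X=1) = 0.9940, weight P(X=1) = 11/24
H(Y|X) = 0.9379 bits

H(X) + H(Y|X) = 0.9950 + 0.9379 = 1.9329 bits

Both sides equal 1.9329 bits. ✓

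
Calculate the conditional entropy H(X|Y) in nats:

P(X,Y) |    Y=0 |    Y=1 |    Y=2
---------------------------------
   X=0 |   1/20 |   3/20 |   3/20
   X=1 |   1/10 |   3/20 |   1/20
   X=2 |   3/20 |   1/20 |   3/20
1.0064 nats

Using the chain rule: H(X|Y) = H(X,Y) - H(Y)

First, compute H(X,Y) = 2.1025 nats

Marginal P(Y) = (3/10, 7/20, 7/20)
H(Y) = 1.0961 nats

H(X|Y) = H(X,Y) - H(Y) = 2.1025 - 1.0961 = 1.0064 nats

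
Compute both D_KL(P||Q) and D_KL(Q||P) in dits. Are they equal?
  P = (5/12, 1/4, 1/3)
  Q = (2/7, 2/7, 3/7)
D_KL(P||Q) = 0.0174, D_KL(Q||P) = 0.0165

KL divergence is not symmetric: D_KL(P||Q) ≠ D_KL(Q||P) in general.

D_KL(P||Q) = 0.0174 dits
D_KL(Q||P) = 0.0165 dits

No, they are not equal!

This asymmetry is why KL divergence is not a true distance metric.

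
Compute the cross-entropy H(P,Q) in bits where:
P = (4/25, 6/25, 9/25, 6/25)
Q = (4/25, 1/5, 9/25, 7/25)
1.9517 bits

Cross-entropy: H(P,Q) = -Σ p(x) log q(x)

Alternatively: H(P,Q) = H(P) + D_KL(P||Q)
H(P) = 1.9419 bits
D_KL(P||Q) = 0.0098 bits

H(P,Q) = 1.9419 + 0.0098 = 1.9517 bits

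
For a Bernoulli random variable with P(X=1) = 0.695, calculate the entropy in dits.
0.2671 dits

The binary entropy function is:
H(p) = -p log(p) - (1-p) log(1-p)

H(0.695) = -0.695 × log_10(0.695) - 0.305 × log_10(0.305)
H(0.695) = 0.2671 dits

Note: Binary entropy is maximized at p=0.5 (H=1 bit) and minimized at p=0 or p=1 (H=0).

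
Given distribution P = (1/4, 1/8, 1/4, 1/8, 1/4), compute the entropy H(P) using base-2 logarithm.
2.2500 bits

Shannon entropy is H(X) = -Σ p(x) log p(x).

For P = (1/4, 1/8, 1/4, 1/8, 1/4):
H = -1/4 × log_2(1/4) -1/8 × log_2(1/8) -1/4 × log_2(1/4) -1/8 × log_2(1/8) -1/4 × log_2(1/4)
H = 2.2500 bits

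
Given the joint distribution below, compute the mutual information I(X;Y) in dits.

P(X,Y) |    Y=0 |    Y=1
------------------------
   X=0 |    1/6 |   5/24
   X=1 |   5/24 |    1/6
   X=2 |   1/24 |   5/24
0.0223 dits

Mutual information: I(X;Y) = H(X) + H(Y) - H(X,Y)

Marginals:
P(X) = (3/8, 3/8, 1/4), H(X) = 0.4700 dits
P(Y) = (5/12, 7/12), H(Y) = 0.2950 dits

Joint entropy: H(X,Y) = 0.7427 dits

I(X;Y) = 0.4700 + 0.2950 - 0.7427 = 0.0223 dits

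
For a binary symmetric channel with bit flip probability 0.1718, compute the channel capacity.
0.3382 bits

For a binary symmetric channel (BSC) with error probability p:
Capacity C = 1 - H(p) bits per symbol

where H(p) = -p log₂(p) - (1-p) log₂(1-p) is the binary entropy function.

H(0.1718) = 0.6618 bits
C = 1 - 0.6618 = 0.3382 bits per symbol

This means we can reliably transmit up to 0.3382 bits of information per channel use.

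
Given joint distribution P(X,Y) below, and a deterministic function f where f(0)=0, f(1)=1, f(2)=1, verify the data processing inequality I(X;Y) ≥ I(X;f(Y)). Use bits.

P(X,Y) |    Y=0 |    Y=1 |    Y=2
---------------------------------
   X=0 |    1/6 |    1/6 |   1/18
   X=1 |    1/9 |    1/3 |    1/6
I(X;Y) = 0.0549, I(X;f(Y)) = 0.0512, inequality holds: 0.0549 ≥ 0.0512

Data Processing Inequality: For any Markov chain X → Y → Z, we have I(X;Y) ≥ I(X;Z).

Here Z = f(Y) is a deterministic function of Y, forming X → Y → Z.

Original I(X;Y) = 0.0549 bits

After applying f:
P(X,Z) where Z=f(Y):
- P(X,Z=0) = P(X,Y=0)
- P(X,Z=1) = P(X,Y=1) + P(X,Y=2)

I(X;Z) = I(X;f(Y)) = 0.0512 bits

Verification: 0.0549 ≥ 0.0512 ✓

Information cannot be created by processing; the function f can only lose information about X.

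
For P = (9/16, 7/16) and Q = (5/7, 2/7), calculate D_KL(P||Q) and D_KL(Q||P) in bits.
D_KL(P||Q) = 0.0751, D_KL(Q||P) = 0.0705

KL divergence is not symmetric: D_KL(P||Q) ≠ D_KL(Q||P) in general.

D_KL(P||Q) = 0.0751 bits
D_KL(Q||P) = 0.0705 bits

No, they are not equal!

This asymmetry is why KL divergence is not a true distance metric.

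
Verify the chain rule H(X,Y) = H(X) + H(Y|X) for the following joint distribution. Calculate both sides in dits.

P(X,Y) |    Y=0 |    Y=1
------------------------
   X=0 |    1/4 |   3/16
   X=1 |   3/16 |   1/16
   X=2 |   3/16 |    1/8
H(X,Y) = 0.7476, H(X) = 0.4654, H(Y|X) = 0.2821 (all in dits)

Chain rule: H(X,Y) = H(X) + H(Y|X)

Left side — joint entropy directly:
H(X,Y) = -Σ p(x,y) log p(x,y) = 0.7476 dits

Right side — compute H(Y|X) from the conditional distributions:
P(X) = (7/16, 1/4, 5/16), so H(X) = 0.4654 dits
H(Y|X) = Σ_x P(X=x) · H(Y|X=x):
  P(Y|X=0) = (4/7, 3/7), H(Y|X=0) = 0.2966, weight P(X=0) = 7/16
  P(Y|X=1) = (3/4, 1/4), H(Y|X=1) = 0.2442, weight P(X=1) = 1/4
  P(Y|X=2) = (3/5, 2/5), H(Y|X=2) = 0.2923, weight P(X=2) = 5/16
H(Y|X) = 0.2821 dits

H(X) + H(Y|X) = 0.4654 + 0.2821 = 0.7476 dits

Both sides equal 0.7476 dits. ✓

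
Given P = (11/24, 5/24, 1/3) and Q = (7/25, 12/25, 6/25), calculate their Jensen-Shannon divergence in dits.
0.0183 dits

Jensen-Shannon divergence is:
JSD(P||Q) = 0.5 × D_KL(P||M) + 0.5 × D_KL(Q||M)
where M = 0.5 × (P + Q) is the mixture distribution.

M = 0.5 × (11/24, 5/24, 1/3) + 0.5 × (7/25, 12/25, 6/25) = (0.369167, 0.344167, 0.286667)

D_KL(P||M) = 0.0195 dits
D_KL(Q||M) = 0.0172 dits

JSD(P||Q) = 0.5 × 0.0195 + 0.5 × 0.0172 = 0.0183 dits

Unlike KL divergence, JSD is symmetric and bounded: 0 ≤ JSD ≤ log(2).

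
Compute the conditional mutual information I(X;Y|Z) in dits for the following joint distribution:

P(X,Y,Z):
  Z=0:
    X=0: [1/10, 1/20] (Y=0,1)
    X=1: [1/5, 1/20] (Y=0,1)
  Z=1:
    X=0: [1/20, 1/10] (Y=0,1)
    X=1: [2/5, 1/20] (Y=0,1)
0.0388 dits

Conditional mutual information: I(X;Y|Z) = H(X|Z) + H(Y|Z) - H(X,Y|Z)

H(Z) = 0.2923
H(X,Z) = 0.5537 → H(X|Z) = 0.2615
H(Y,Z) = 0.5365 → H(Y|Z) = 0.2442
H(X,Y,Z) = 0.7592 → H(X,Y|Z) = 0.4669

I(X;Y|Z) = 0.2615 + 0.2442 - 0.4669 = 0.0388 dits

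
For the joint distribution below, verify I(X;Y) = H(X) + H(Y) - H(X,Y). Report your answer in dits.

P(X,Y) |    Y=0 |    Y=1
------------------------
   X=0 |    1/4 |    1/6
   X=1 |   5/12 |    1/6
I(X;Y) = 0.0031 dits

Mutual information has multiple equivalent forms:
- I(X;Y) = H(X) - H(X|Y)
- I(X;Y) = H(Y) - H(Y|X)
- I(X;Y) = H(X) + H(Y) - H(X,Y)

Computing all quantities:
H(X) = 0.2950, H(Y) = 0.2764, H(X,Y) = 0.5683
H(X|Y) = 0.2919, H(Y|X) = 0.2734

Verification:
H(X) - H(X|Y) = 0.2950 - 0.2919 = 0.0031
H(Y) - H(Y|X) = 0.2764 - 0.2734 = 0.0031
H(X) + H(Y) - H(X,Y) = 0.2950 + 0.2764 - 0.5683 = 0.0031

All forms give I(X;Y) = 0.0031 dits. ✓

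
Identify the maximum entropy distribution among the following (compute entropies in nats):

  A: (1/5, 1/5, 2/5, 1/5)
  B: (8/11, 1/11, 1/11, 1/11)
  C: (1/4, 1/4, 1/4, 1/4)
C

For a discrete distribution over n outcomes, entropy is maximized by the uniform distribution.

Computing entropies:
H(A) = 1.3322 nats
H(B) = 0.8856 nats
H(C) = 1.3863 nats

The uniform distribution (where all probabilities equal 1/4) achieves the maximum entropy of log_e(4) = 1.3863 nats.

Distribution C has the highest entropy.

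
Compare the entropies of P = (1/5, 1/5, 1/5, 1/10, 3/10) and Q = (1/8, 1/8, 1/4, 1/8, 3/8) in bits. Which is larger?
P

Computing entropies in bits:
H(P) = 2.2464
H(Q) = 2.1556

Distribution P has higher entropy.

Intuition: The distribution closer to uniform (more spread out) has higher entropy.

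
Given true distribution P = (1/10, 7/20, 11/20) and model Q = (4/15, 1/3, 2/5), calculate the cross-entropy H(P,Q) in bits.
1.4725 bits

Cross-entropy: H(P,Q) = -Σ p(x) log q(x)

Alternatively: H(P,Q) = H(P) + D_KL(P||Q)
H(P) = 1.3367 bits
D_KL(P||Q) = 0.1358 bits

H(P,Q) = 1.3367 + 0.1358 = 1.4725 bits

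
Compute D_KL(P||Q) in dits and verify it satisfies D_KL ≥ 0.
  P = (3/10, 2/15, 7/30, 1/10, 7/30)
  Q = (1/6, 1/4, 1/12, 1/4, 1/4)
0.0977 dits

KL divergence satisfies the Gibbs inequality: D_KL(P||Q) ≥ 0 for all distributions P, Q.

D_KL(P||Q) = Σ p(x) log(p(x)/q(x))
Term by term:
  x=0: 3/10 × log_10[(3/10)/(1/6)] = 0.0766
  x=1: 2/15 × log_10[(2/15)/(1/4)] = -0.0364
  x=2: 7/30 × log_10[(7/30)/(1/12)] = 0.1043
  x=3: 1/10 × log_10[(1/10)/(1/4)] = -0.0398
  x=4: 7/30 × log_10[(7/30)/(1/4)] = -0.0070
D_KL(P||Q) = 0.0977 dits

D_KL(P||Q) = 0.0977 ≥ 0 ✓

This non-negativity is a fundamental property: relative entropy cannot be negative because it measures how different Q is from P.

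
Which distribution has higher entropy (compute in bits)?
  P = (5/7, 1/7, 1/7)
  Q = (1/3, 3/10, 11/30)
Q

Computing entropies in bits:
H(P) = 1.1488
H(Q) = 1.5801

Distribution Q has higher entropy.

Intuition: The distribution closer to uniform (more spread out) has higher entropy.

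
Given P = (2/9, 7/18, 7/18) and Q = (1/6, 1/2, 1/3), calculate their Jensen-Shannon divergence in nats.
0.0065 nats

Jensen-Shannon divergence is:
JSD(P||Q) = 0.5 × D_KL(P||M) + 0.5 × D_KL(Q||M)
where M = 0.5 × (P + Q) is the mixture distribution.

M = 0.5 × (2/9, 7/18, 7/18) + 0.5 × (1/6, 1/2, 1/3) = (7/36, 4/9, 13/36)

D_KL(P||M) = 0.0066 nats
D_KL(Q||M) = 0.0065 nats

JSD(P||Q) = 0.5 × 0.0066 + 0.5 × 0.0065 = 0.0065 nats

Unlike KL divergence, JSD is symmetric and bounded: 0 ≤ JSD ≤ log(2).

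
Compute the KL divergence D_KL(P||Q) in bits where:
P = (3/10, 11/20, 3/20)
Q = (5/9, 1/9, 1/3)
0.8296 bits

KL divergence: D_KL(P||Q) = Σ p(x) log(p(x)/q(x))

Computing term by term:
  x=0: 3/10 × log_2[(3/10)/(5/9)] = 3/10 × -0.8890 = -0.2667
  x=1: 11/20 × log_2[(11/20)/(1/9)] = 11/20 × 2.3074 = 1.2691
  x=2: 3/20 × log_2[(3/20)/(1/3)] = 3/20 × -1.1520 = -0.1728

D_KL(P||Q) = 0.8296 bits

Note: KL divergence is always non-negative and equals 0 iff P = Q.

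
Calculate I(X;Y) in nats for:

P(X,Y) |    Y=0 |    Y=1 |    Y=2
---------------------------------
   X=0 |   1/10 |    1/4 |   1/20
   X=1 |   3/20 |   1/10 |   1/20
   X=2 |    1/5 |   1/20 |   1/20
0.0866 nats

Mutual information: I(X;Y) = H(X) + H(Y) - H(X,Y)

Marginals:
P(X) = (2/5, 3/10, 3/10), H(X) = 1.0889 nats
P(Y) = (9/20, 2/5, 3/20), H(Y) = 1.0104 nats

Joint entropy: H(X,Y) = 2.0127 nats

I(X;Y) = 1.0889 + 1.0104 - 2.0127 = 0.0866 nats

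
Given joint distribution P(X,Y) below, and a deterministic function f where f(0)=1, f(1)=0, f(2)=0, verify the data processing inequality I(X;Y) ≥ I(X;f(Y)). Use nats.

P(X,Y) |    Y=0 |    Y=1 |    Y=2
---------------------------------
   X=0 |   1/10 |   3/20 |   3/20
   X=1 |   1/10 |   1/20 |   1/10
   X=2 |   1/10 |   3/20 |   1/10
I(X;Y) = 0.0218, I(X;f(Y)) = 0.0083, inequality holds: 0.0218 ≥ 0.0083

Data Processing Inequality: For any Markov chain X → Y → Z, we have I(X;Y) ≥ I(X;Z).

Here Z = f(Y) is a deterministic function of Y, forming X → Y → Z.

Original I(X;Y) = 0.0218 nats

After applying f:
P(X,Z) where Z=f(Y):
- P(X,Z=0) = P(X,Y=1) + P(X,Y=2)
- P(X,Z=1) = P(X,Y=0)

I(X;Z) = I(X;f(Y)) = 0.0083 nats

Verification: 0.0218 ≥ 0.0083 ✓

Information cannot be created by processing; the function f can only lose information about X.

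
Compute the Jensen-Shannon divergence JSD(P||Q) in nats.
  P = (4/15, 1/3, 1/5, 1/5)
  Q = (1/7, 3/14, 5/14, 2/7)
0.0311 nats

Jensen-Shannon divergence is:
JSD(P||Q) = 0.5 × D_KL(P||M) + 0.5 × D_KL(Q||M)
where M = 0.5 × (P + Q) is the mixture distribution.

M = 0.5 × (4/15, 1/3, 1/5, 1/5) + 0.5 × (1/7, 3/14, 5/14, 2/7) = (0.204762, 0.27381, 0.278571, 0.242857)

D_KL(P||M) = 0.0309 nats
D_KL(Q||M) = 0.0312 nats

JSD(P||Q) = 0.5 × 0.0309 + 0.5 × 0.0312 = 0.0311 nats

Unlike KL divergence, JSD is symmetric and bounded: 0 ≤ JSD ≤ log(2).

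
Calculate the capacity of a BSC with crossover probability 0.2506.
0.1878 bits

For a binary symmetric channel (BSC) with error probability p:
Capacity C = 1 - H(p) bits per symbol

where H(p) = -p log₂(p) - (1-p) log₂(1-p) is the binary entropy function.

H(0.2506) = 0.8122 bits
C = 1 - 0.8122 = 0.1878 bits per symbol

This means we can reliably transmit up to 0.1878 bits of information per channel use.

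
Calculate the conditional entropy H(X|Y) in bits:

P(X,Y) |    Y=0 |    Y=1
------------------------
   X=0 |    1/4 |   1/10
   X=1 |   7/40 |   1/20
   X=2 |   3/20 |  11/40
1.4274 bits

Using the chain rule: H(X|Y) = H(X,Y) - H(Y)

First, compute H(X,Y) = 2.4111 bits

Marginal P(Y) = (23/40, 17/40)
H(Y) = 0.9837 bits

H(X|Y) = H(X,Y) - H(Y) = 2.4111 - 0.9837 = 1.4274 bits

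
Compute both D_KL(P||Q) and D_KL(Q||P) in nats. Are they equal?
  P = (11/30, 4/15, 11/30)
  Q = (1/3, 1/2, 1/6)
D_KL(P||Q) = 0.1564, D_KL(Q||P) = 0.1511

KL divergence is not symmetric: D_KL(P||Q) ≠ D_KL(Q||P) in general.

D_KL(P||Q) = 0.1564 nats
D_KL(Q||P) = 0.1511 nats

No, they are not equal!

This asymmetry is why KL divergence is not a true distance metric.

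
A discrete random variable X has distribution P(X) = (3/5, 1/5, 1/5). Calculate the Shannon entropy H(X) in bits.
1.3710 bits

Shannon entropy is H(X) = -Σ p(x) log p(x).

For P = (3/5, 1/5, 1/5):
H = -3/5 × log_2(3/5) -1/5 × log_2(1/5) -1/5 × log_2(1/5)
H = 1.3710 bits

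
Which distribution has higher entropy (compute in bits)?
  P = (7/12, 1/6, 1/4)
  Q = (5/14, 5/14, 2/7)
Q

Computing entropies in bits:
H(P) = 1.3844
H(Q) = 1.5774

Distribution Q has higher entropy.

Intuition: The distribution closer to uniform (more spread out) has higher entropy.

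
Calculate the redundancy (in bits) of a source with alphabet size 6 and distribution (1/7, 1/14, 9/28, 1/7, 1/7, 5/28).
0.1397 bits

Redundancy measures how far a source is from maximum entropy:
R = H_max - H(X)

Maximum entropy for 6 symbols: H_max = log_2(6) = 2.5850 bits
Actual entropy: H(X) = 2.4452 bits
Redundancy: R = 2.5850 - 2.4452 = 0.1397 bits

This redundancy represents potential for compression: the source could be compressed by 0.1397 bits per symbol.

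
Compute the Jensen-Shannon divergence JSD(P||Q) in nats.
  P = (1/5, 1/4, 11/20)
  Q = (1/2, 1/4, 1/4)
0.0620 nats

Jensen-Shannon divergence is:
JSD(P||Q) = 0.5 × D_KL(P||M) + 0.5 × D_KL(Q||M)
where M = 0.5 × (P + Q) is the mixture distribution.

M = 0.5 × (1/5, 1/4, 11/20) + 0.5 × (1/2, 1/4, 1/4) = (7/20, 1/4, 2/5)

D_KL(P||M) = 0.0632 nats
D_KL(Q||M) = 0.0608 nats

JSD(P||Q) = 0.5 × 0.0632 + 0.5 × 0.0608 = 0.0620 nats

Unlike KL divergence, JSD is symmetric and bounded: 0 ≤ JSD ≤ log(2).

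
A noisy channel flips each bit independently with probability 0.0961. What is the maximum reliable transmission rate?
0.5435 bits

For a binary symmetric channel (BSC) with error probability p:
Capacity C = 1 - H(p) bits per symbol

where H(p) = -p log₂(p) - (1-p) log₂(1-p) is the binary entropy function.

H(0.0961) = 0.4565 bits
C = 1 - 0.4565 = 0.5435 bits per symbol

This means we can reliably transmit up to 0.5435 bits of information per channel use.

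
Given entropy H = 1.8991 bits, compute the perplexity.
3.7298

Perplexity is 2^H (or exp(H) for natural log).

H = 1.8991 bits
Perplexity = 2^1.8991 = 3.7298

Interpretation: The model's uncertainty is equivalent to choosing uniformly among 3.7 options.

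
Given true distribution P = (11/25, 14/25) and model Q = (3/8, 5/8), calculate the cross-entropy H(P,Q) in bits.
1.0023 bits

Cross-entropy: H(P,Q) = -Σ p(x) log q(x)

Alternatively: H(P,Q) = H(P) + D_KL(P||Q)
H(P) = 0.9896 bits
D_KL(P||Q) = 0.0127 bits

H(P,Q) = 0.9896 + 0.0127 = 1.0023 bits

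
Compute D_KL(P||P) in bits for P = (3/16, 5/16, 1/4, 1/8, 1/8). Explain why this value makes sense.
0.0000 bits

KL divergence satisfies the Gibbs inequality: D_KL(P||Q) ≥ 0 for all distributions P, Q.

D_KL(P||Q) = Σ p(x) log(p(x)/q(x))
Each term is p(x) × log_2(p(x)/p(x)) = p(x) × log_2(1) = 0, so the sum is 0.
D_KL(P||Q) = 0.0000 bits

When P = Q, the KL divergence is exactly 0, as there is no 'divergence' between identical distributions.

This non-negativity is a fundamental property: relative entropy cannot be negative because it measures how different Q is from P.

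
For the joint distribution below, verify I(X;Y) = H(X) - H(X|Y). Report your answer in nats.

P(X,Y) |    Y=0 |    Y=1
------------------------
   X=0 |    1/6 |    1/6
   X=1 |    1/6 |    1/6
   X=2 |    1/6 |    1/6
I(X;Y) = 0.0000 nats

Mutual information has multiple equivalent forms:
- I(X;Y) = H(X) - H(X|Y)
- I(X;Y) = H(Y) - H(Y|X)
- I(X;Y) = H(X) + H(Y) - H(X,Y)

Computing all quantities:
H(X) = 1.0986, H(Y) = 0.6931, H(X,Y) = 1.7918
H(X|Y) = 1.0986, H(Y|X) = 0.6931

Verification:
H(X) - H(X|Y) = 1.0986 - 1.0986 = 0.0000
H(Y) - H(Y|X) = 0.6931 - 0.6931 = 0.0000
H(X) + H(Y) - H(X,Y) = 1.0986 + 0.6931 - 1.7918 = 0.0000

All forms give I(X;Y) = 0.0000 nats. ✓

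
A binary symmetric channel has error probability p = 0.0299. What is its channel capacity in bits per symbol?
0.8061 bits

For a binary symmetric channel (BSC) with error probability p:
Capacity C = 1 - H(p) bits per symbol

where H(p) = -p log₂(p) - (1-p) log₂(1-p) is the binary entropy function.

H(0.0299) = 0.1939 bits
C = 1 - 0.1939 = 0.8061 bits per symbol

This means we can reliably transmit up to 0.8061 bits of information per channel use.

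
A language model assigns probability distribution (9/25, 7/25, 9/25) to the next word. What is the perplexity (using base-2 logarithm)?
2.9803

Perplexity is 2^H (or exp(H) for natural log).

First, H = -Σ p log p = 1.5755 bits
Perplexity = 2^1.5755 = 2.9803

Interpretation: The model's uncertainty is equivalent to choosing uniformly among 3.0 options.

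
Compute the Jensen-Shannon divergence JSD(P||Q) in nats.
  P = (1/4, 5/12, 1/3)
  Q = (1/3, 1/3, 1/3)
0.0053 nats

Jensen-Shannon divergence is:
JSD(P||Q) = 0.5 × D_KL(P||M) + 0.5 × D_KL(Q||M)
where M = 0.5 × (P + Q) is the mixture distribution.

M = 0.5 × (1/4, 5/12, 1/3) + 0.5 × (1/3, 1/3, 1/3) = (7/24, 3/8, 1/3)

D_KL(P||M) = 0.0054 nats
D_KL(Q||M) = 0.0052 nats

JSD(P||Q) = 0.5 × 0.0054 + 0.5 × 0.0052 = 0.0053 nats

Unlike KL divergence, JSD is symmetric and bounded: 0 ≤ JSD ≤ log(2).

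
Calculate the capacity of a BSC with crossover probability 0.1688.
0.3450 bits

For a binary symmetric channel (BSC) with error probability p:
Capacity C = 1 - H(p) bits per symbol

where H(p) = -p log₂(p) - (1-p) log₂(1-p) is the binary entropy function.

H(0.1688) = 0.6550 bits
C = 1 - 0.6550 = 0.3450 bits per symbol

This means we can reliably transmit up to 0.3450 bits of information per channel use.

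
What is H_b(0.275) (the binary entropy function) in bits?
0.8485 bits

The binary entropy function is:
H(p) = -p log(p) - (1-p) log(1-p)

H(0.275) = -0.275 × log_2(0.275) - 0.725 × log_2(0.725)
H(0.275) = 0.8485 bits

Note: Binary entropy is maximized at p=0.5 (H=1 bit) and minimized at p=0 or p=1 (H=0).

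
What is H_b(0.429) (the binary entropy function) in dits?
0.2966 dits

The binary entropy function is:
H(p) = -p log(p) - (1-p) log(1-p)

H(0.429) = -0.429 × log_10(0.429) - 0.571 × log_10(0.571)
H(0.429) = 0.2966 dits

Note: Binary entropy is maximized at p=0.5 (H=1 bit) and minimized at p=0 or p=1 (H=0).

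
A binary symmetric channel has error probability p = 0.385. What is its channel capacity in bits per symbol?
0.0385 bits

For a binary symmetric channel (BSC) with error probability p:
Capacity C = 1 - H(p) bits per symbol

where H(p) = -p log₂(p) - (1-p) log₂(1-p) is the binary entropy function.

H(0.385) = 0.9615 bits
C = 1 - 0.9615 = 0.0385 bits per symbol

This means we can reliably transmit up to 0.0385 bits of information per channel use.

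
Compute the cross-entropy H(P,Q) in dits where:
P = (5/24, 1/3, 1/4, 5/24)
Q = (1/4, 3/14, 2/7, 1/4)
0.6099 dits

Cross-entropy: H(P,Q) = -Σ p(x) log q(x)

Alternatively: H(P,Q) = H(P) + D_KL(P||Q)
H(P) = 0.5934 dits
D_KL(P||Q) = 0.0165 dits

H(P,Q) = 0.5934 + 0.0165 = 0.6099 dits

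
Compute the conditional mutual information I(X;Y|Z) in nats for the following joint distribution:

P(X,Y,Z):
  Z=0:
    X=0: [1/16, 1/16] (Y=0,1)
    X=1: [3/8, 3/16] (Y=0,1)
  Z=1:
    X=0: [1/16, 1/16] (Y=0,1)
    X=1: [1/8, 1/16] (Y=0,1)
0.0103 nats

Conditional mutual information: I(X;Y|Z) = H(X|Z) + H(Y|Z) - H(X,Y|Z)

H(Z) = 0.6211
H(X,Z) = 1.1574 → H(X|Z) = 0.5363
H(Y,Z) = 1.2820 → H(Y|Z) = 0.6610
H(X,Y,Z) = 1.8080 → H(X,Y|Z) = 1.1870

I(X;Y|Z) = 0.5363 + 0.6610 - 1.1870 = 0.0103 nats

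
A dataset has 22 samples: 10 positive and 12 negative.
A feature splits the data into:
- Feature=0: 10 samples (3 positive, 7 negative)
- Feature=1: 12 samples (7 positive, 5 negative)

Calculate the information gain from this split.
0.0590 bits

Information Gain = H(Y) - H(Y|Feature)

Before split:
P(positive) = 10/22 = 0.4545
H(Y) = 0.9940 bits

After split:
Feature=0: H = 0.8813 bits (weight = 10/22)
Feature=1: H = 0.9799 bits (weight = 12/22)
H(Y|Feature) = (10/22)×0.8813 + (12/22)×0.9799 = 0.9351 bits

Information Gain = 0.9940 - 0.9351 = 0.0590 bits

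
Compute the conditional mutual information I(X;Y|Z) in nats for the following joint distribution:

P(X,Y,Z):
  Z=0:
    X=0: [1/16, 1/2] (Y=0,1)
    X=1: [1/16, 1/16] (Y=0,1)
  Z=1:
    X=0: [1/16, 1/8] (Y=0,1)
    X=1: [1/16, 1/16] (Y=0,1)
0.0474 nats

Conditional mutual information: I(X;Y|Z) = H(X|Z) + H(Y|Z) - H(X,Y|Z)

H(Z) = 0.6211
H(X,Z) = 1.1574 → H(X|Z) = 0.5363
H(Y,Z) = 1.1574 → H(Y|Z) = 0.5363
H(X,Y,Z) = 1.6462 → H(X,Y|Z) = 1.0251

I(X;Y|Z) = 0.5363 + 0.5363 - 1.0251 = 0.0474 nats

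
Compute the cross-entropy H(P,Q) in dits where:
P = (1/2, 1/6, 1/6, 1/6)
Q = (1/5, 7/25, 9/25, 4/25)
0.6482 dits

Cross-entropy: H(P,Q) = -Σ p(x) log q(x)

Alternatively: H(P,Q) = H(P) + D_KL(P||Q)
H(P) = 0.5396 dits
D_KL(P||Q) = 0.1086 dits

H(P,Q) = 0.5396 + 0.1086 = 0.6482 dits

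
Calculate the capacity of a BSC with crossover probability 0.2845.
0.1385 bits

For a binary symmetric channel (BSC) with error probability p:
Capacity C = 1 - H(p) bits per symbol

where H(p) = -p log₂(p) - (1-p) log₂(1-p) is the binary entropy function.

H(0.2845) = 0.8615 bits
C = 1 - 0.8615 = 0.1385 bits per symbol

This means we can reliably transmit up to 0.1385 bits of information per channel use.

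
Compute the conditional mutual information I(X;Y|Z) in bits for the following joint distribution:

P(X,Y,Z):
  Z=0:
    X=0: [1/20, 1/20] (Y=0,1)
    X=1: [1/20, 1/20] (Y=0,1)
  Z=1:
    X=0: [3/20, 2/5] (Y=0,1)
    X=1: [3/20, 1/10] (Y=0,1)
0.0559 bits

Conditional mutual information: I(X;Y|Z) = H(X|Z) + H(Y|Z) - H(X,Y|Z)

H(Z) = 0.7219
H(X,Z) = 1.6388 → H(X|Z) = 0.9168
H(Y,Z) = 1.6855 → H(Y|Z) = 0.9635
H(X,Y,Z) = 2.5464 → H(X,Y|Z) = 1.8245

I(X;Y|Z) = 0.9168 + 0.9635 - 1.8245 = 0.0559 bits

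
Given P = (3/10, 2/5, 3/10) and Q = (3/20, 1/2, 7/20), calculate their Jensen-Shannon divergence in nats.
0.0165 nats

Jensen-Shannon divergence is:
JSD(P||Q) = 0.5 × D_KL(P||M) + 0.5 × D_KL(Q||M)
where M = 0.5 × (P + Q) is the mixture distribution.

M = 0.5 × (3/10, 2/5, 3/10) + 0.5 × (3/20, 1/2, 7/20) = (9/40, 9/20, 13/40)

D_KL(P||M) = 0.0152 nats
D_KL(Q||M) = 0.0178 nats

JSD(P||Q) = 0.5 × 0.0152 + 0.5 × 0.0178 = 0.0165 nats

Unlike KL divergence, JSD is symmetric and bounded: 0 ≤ JSD ≤ log(2).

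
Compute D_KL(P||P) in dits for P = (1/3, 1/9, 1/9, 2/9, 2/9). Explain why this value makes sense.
0.0000 dits

KL divergence satisfies the Gibbs inequality: D_KL(P||Q) ≥ 0 for all distributions P, Q.

D_KL(P||Q) = Σ p(x) log(p(x)/q(x))
Each term is p(x) × log_10(p(x)/p(x)) = p(x) × log_10(1) = 0, so the sum is 0.
D_KL(P||Q) = 0.0000 dits

When P = Q, the KL divergence is exactly 0, as there is no 'divergence' between identical distributions.

This non-negativity is a fundamental property: relative entropy cannot be negative because it measures how different Q is from P.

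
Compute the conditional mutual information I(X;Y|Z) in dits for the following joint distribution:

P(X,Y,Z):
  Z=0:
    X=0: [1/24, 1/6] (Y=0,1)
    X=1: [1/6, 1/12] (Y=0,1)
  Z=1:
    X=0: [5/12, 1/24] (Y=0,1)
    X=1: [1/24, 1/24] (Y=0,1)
0.0380 dits

Conditional mutual information: I(X;Y|Z) = H(X|Z) + H(Y|Z) - H(X,Y|Z)

H(Z) = 0.2995
H(X,Z) = 0.5377 → H(X|Z) = 0.2381
H(Y,Z) = 0.5377 → H(Y|Z) = 0.2381
H(X,Y,Z) = 0.7378 → H(X,Y|Z) = 0.4383

I(X;Y|Z) = 0.2381 + 0.2381 - 0.4383 = 0.0380 dits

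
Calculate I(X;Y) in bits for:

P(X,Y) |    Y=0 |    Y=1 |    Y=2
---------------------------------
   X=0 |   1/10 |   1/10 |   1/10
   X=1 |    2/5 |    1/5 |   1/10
0.0448 bits

Mutual information: I(X;Y) = H(X) + H(Y) - H(X,Y)

Marginals:
P(X) = (3/10, 7/10), H(X) = 0.8813 bits
P(Y) = (1/2, 3/10, 1/5), H(Y) = 1.4855 bits

Joint entropy: H(X,Y) = 2.3219 bits

I(X;Y) = 0.8813 + 1.4855 - 2.3219 = 0.0448 bits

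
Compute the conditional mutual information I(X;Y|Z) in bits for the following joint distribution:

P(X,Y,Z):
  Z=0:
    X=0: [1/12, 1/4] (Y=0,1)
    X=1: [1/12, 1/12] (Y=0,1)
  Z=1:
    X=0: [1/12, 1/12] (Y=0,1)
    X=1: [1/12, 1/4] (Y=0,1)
0.0441 bits

Conditional mutual information: I(X;Y|Z) = H(X|Z) + H(Y|Z) - H(X,Y|Z)

H(Z) = 1.0000
H(X,Z) = 1.9183 → H(X|Z) = 0.9183
H(Y,Z) = 1.9183 → H(Y|Z) = 0.9183
H(X,Y,Z) = 2.7925 → H(X,Y|Z) = 1.7925

I(X;Y|Z) = 0.9183 + 0.9183 - 1.7925 = 0.0441 bits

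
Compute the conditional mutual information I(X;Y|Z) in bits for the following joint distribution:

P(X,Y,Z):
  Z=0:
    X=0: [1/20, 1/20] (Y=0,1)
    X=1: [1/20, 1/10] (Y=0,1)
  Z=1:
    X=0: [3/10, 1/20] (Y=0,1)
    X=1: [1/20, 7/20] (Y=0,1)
0.3281 bits

Conditional mutual information: I(X;Y|Z) = H(X|Z) + H(Y|Z) - H(X,Y|Z)

H(Z) = 0.8113
H(X,Z) = 1.8016 → H(X|Z) = 0.9903
H(Y,Z) = 1.8016 → H(Y|Z) = 0.9903
H(X,Y,Z) = 2.4639 → H(X,Y|Z) = 1.6526

I(X;Y|Z) = 0.9903 + 0.9903 - 1.6526 = 0.3281 bits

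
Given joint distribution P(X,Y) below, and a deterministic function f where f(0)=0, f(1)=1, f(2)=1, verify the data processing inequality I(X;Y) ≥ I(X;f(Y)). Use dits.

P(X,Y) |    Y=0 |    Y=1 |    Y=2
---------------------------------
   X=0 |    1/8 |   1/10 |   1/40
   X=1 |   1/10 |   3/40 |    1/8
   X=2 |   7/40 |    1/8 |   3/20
I(X;Y) = 0.0172, I(X;f(Y)) = 0.0035, inequality holds: 0.0172 ≥ 0.0035

Data Processing Inequality: For any Markov chain X → Y → Z, we have I(X;Y) ≥ I(X;Z).

Here Z = f(Y) is a deterministic function of Y, forming X → Y → Z.

Original I(X;Y) = 0.0172 dits

After applying f:
P(X,Z) where Z=f(Y):
- P(X,Z=0) = P(X,Y=0)
- P(X,Z=1) = P(X,Y=1) + P(X,Y=2)

I(X;Z) = I(X;f(Y)) = 0.0035 dits

Verification: 0.0172 ≥ 0.0035 ✓

Information cannot be created by processing; the function f can only lose information about X.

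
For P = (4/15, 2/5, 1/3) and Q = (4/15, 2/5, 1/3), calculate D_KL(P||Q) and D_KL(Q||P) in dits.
D_KL(P||Q) = 0.0000, D_KL(Q||P) = 0.0000

KL divergence is not symmetric: D_KL(P||Q) ≠ D_KL(Q||P) in general.

D_KL(P||Q) = 0.0000 dits
D_KL(Q||P) = 0.0000 dits

In this case they happen to be equal (to 4 decimal places).

This asymmetry is why KL divergence is not a true distance metric.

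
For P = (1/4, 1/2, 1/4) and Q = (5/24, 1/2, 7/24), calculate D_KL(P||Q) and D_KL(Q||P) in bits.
D_KL(P||Q) = 0.0102, D_KL(Q||P) = 0.0101

KL divergence is not symmetric: D_KL(P||Q) ≠ D_KL(Q||P) in general.

D_KL(P||Q) = 0.0102 bits
D_KL(Q||P) = 0.0101 bits

No, they are not equal!

This asymmetry is why KL divergence is not a true distance metric.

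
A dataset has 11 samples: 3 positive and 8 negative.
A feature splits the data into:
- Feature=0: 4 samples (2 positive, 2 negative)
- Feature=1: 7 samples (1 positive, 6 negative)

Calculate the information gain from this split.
0.1052 bits

Information Gain = H(Y) - H(Y|Feature)

Before split:
P(positive) = 3/11 = 0.2727
H(Y) = 0.8454 bits

After split:
Feature=0: H = 1.0000 bits (weight = 4/11)
Feature=1: H = 0.5917 bits (weight = 7/11)
H(Y|Feature) = (4/11)×1.0000 + (7/11)×0.5917 = 0.7402 bits

Information Gain = 0.8454 - 0.7402 = 0.1052 bits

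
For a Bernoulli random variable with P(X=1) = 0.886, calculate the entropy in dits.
0.1541 dits

The binary entropy function is:
H(p) = -p log(p) - (1-p) log(1-p)

H(0.886) = -0.886 × log_10(0.886) - 0.114 × log_10(0.114)
H(0.886) = 0.1541 dits

Note: Binary entropy is maximized at p=0.5 (H=1 bit) and minimized at p=0 or p=1 (H=0).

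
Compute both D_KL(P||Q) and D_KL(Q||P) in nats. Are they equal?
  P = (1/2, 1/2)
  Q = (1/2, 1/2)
D_KL(P||Q) = 0.0000, D_KL(Q||P) = 0.0000

KL divergence is not symmetric: D_KL(P||Q) ≠ D_KL(Q||P) in general.

D_KL(P||Q) = 0.0000 nats
D_KL(Q||P) = 0.0000 nats

In this case they happen to be equal (to 4 decimal places).

This asymmetry is why KL divergence is not a true distance metric.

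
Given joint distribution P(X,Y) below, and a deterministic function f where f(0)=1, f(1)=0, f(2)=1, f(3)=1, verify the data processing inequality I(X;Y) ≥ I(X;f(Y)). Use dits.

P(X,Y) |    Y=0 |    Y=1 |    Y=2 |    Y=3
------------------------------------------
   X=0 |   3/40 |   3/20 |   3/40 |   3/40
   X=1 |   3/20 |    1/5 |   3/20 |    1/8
I(X;Y) = 0.0017, I(X;f(Y)) = 0.0014, inequality holds: 0.0017 ≥ 0.0014

Data Processing Inequality: For any Markov chain X → Y → Z, we have I(X;Y) ≥ I(X;Z).

Here Z = f(Y) is a deterministic function of Y, forming X → Y → Z.

Original I(X;Y) = 0.0017 dits

After applying f:
P(X,Z) where Z=f(Y):
- P(X,Z=0) = P(X,Y=1)
- P(X,Z=1) = P(X,Y=0) + P(X,Y=2) + P(X,Y=3)

I(X;Z) = I(X;f(Y)) = 0.0014 dits

Verification: 0.0017 ≥ 0.0014 ✓

Information cannot be created by processing; the function f can only lose information about X.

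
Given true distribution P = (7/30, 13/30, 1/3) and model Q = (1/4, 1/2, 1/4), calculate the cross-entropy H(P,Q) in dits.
0.4716 dits

Cross-entropy: H(P,Q) = -Σ p(x) log q(x)

Alternatively: H(P,Q) = H(P) + D_KL(P||Q)
H(P) = 0.4639 dits
D_KL(P||Q) = 0.0077 dits

H(P,Q) = 0.4639 + 0.0077 = 0.4716 dits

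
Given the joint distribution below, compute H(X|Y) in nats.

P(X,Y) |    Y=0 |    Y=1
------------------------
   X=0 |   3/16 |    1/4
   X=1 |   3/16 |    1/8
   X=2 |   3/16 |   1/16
1.0361 nats

Using the chain rule: H(X|Y) = H(X,Y) - H(Y)

First, compute H(X,Y) = 1.7214 nats

Marginal P(Y) = (9/16, 7/16)
H(Y) = 0.6853 nats

H(X|Y) = H(X,Y) - H(Y) = 1.7214 - 0.6853 = 1.0361 nats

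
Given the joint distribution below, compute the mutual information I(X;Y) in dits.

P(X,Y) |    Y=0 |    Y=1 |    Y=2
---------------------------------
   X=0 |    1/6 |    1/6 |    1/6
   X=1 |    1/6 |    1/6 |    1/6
0.0000 dits

Mutual information: I(X;Y) = H(X) + H(Y) - H(X,Y)

Marginals:
P(X) = (1/2, 1/2), H(X) = 0.3010 dits
P(Y) = (1/3, 1/3, 1/3), H(Y) = 0.4771 dits

Joint entropy: H(X,Y) = 0.7782 dits

I(X;Y) = 0.3010 + 0.4771 - 0.7782 = 0.0000 dits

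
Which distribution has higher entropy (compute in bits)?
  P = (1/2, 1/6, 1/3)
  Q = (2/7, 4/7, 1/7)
P

Computing entropies in bits:
H(P) = 1.4591
H(Q) = 1.3788

Distribution P has higher entropy.

Intuition: The distribution closer to uniform (more spread out) has higher entropy.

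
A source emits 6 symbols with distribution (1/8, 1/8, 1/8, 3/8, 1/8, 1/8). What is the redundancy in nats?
0.1243 nats

Redundancy measures how far a source is from maximum entropy:
R = H_max - H(X)

Maximum entropy for 6 symbols: H_max = log_e(6) = 1.7918 nats
Actual entropy: H(X) = 1.6675 nats
Redundancy: R = 1.7918 - 1.6675 = 0.1243 nats

This redundancy represents potential for compression: the source could be compressed by 0.1243 nats per symbol.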